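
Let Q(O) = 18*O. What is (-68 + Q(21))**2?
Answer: 96100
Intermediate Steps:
(-68 + Q(21))**2 = (-68 + 18*21)**2 = (-68 + 378)**2 = 310**2 = 96100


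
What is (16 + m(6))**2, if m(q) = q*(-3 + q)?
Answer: 1156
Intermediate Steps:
(16 + m(6))**2 = (16 + 6*(-3 + 6))**2 = (16 + 6*3)**2 = (16 + 18)**2 = 34**2 = 1156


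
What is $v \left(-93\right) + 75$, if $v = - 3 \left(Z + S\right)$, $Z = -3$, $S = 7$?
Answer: $1191$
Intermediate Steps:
$v = -12$ ($v = - 3 \left(-3 + 7\right) = \left(-3\right) 4 = -12$)
$v \left(-93\right) + 75 = \left(-12\right) \left(-93\right) + 75 = 1116 + 75 = 1191$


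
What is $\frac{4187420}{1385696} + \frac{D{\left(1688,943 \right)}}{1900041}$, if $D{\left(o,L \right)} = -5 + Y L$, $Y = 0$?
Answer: $\frac{153005052995}{50632292568} \approx 3.0219$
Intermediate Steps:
$D{\left(o,L \right)} = -5$ ($D{\left(o,L \right)} = -5 + 0 L = -5 + 0 = -5$)
$\frac{4187420}{1385696} + \frac{D{\left(1688,943 \right)}}{1900041} = \frac{4187420}{1385696} - \frac{5}{1900041} = 4187420 \cdot \frac{1}{1385696} - \frac{5}{1900041} = \frac{1046855}{346424} - \frac{5}{1900041} = \frac{153005052995}{50632292568}$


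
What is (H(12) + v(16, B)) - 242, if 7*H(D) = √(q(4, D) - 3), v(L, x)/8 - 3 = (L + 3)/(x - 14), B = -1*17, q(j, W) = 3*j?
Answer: -48277/217 ≈ -222.47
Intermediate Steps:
B = -17
v(L, x) = 24 + 8*(3 + L)/(-14 + x) (v(L, x) = 24 + 8*((L + 3)/(x - 14)) = 24 + 8*((3 + L)/(-14 + x)) = 24 + 8*(3 + L)/(-14 + x))
H(D) = 3/7 (H(D) = √(3*4 - 3)/7 = √(12 - 3)/7 = √9/7 = (⅐)*3 = 3/7)
(H(12) + v(16, B)) - 242 = (3/7 + 8*(-39 + 16 + 3*(-17))/(-14 - 17)) - 242 = (3/7 + 8*(-39 + 16 - 51)/(-31)) - 242 = (3/7 + 8*(-1/31)*(-74)) - 242 = (3/7 + 592/31) - 242 = 4237/217 - 242 = -48277/217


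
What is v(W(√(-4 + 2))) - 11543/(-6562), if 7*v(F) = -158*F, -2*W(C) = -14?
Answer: -60309/386 ≈ -156.24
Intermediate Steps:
W(C) = 7 (W(C) = -½*(-14) = 7)
v(F) = -158*F/7 (v(F) = (-158*F)/7 = -158*F/7)
v(W(√(-4 + 2))) - 11543/(-6562) = -158/7*7 - 11543/(-6562) = -158 - 11543*(-1)/6562 = -158 - 1*(-679/386) = -158 + 679/386 = -60309/386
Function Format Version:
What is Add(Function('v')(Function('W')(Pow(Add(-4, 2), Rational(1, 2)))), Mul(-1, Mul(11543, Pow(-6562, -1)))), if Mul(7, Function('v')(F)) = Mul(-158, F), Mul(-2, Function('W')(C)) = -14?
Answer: Rational(-60309, 386) ≈ -156.24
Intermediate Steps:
Function('W')(C) = 7 (Function('W')(C) = Mul(Rational(-1, 2), -14) = 7)
Function('v')(F) = Mul(Rational(-158, 7), F) (Function('v')(F) = Mul(Rational(1, 7), Mul(-158, F)) = Mul(Rational(-158, 7), F))
Add(Function('v')(Function('W')(Pow(Add(-4, 2), Rational(1, 2)))), Mul(-1, Mul(11543, Pow(-6562, -1)))) = Add(Mul(Rational(-158, 7), 7), Mul(-1, Mul(11543, Pow(-6562, -1)))) = Add(-158, Mul(-1, Mul(11543, Rational(-1, 6562)))) = Add(-158, Mul(-1, Rational(-679, 386))) = Add(-158, Rational(679, 386)) = Rational(-60309, 386)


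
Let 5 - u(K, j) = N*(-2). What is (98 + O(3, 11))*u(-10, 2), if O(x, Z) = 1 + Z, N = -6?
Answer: -770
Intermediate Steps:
u(K, j) = -7 (u(K, j) = 5 - (-6)*(-2) = 5 - 1*12 = 5 - 12 = -7)
(98 + O(3, 11))*u(-10, 2) = (98 + (1 + 11))*(-7) = (98 + 12)*(-7) = 110*(-7) = -770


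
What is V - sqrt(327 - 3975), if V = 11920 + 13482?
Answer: 25402 - 8*I*sqrt(57) ≈ 25402.0 - 60.399*I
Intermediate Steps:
V = 25402
V - sqrt(327 - 3975) = 25402 - sqrt(327 - 3975) = 25402 - sqrt(-3648) = 25402 - 8*I*sqrt(57)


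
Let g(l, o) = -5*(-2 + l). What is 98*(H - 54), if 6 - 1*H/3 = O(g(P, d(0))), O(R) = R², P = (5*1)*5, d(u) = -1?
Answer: -3891678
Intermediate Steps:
P = 25 (P = 5*5 = 25)
g(l, o) = 10 - 5*l
H = -39657 (H = 18 - 3*(10 - 5*25)² = 18 - 3*(10 - 125)² = 18 - 3*(-115)² = 18 - 3*13225 = 18 - 39675 = -39657)
98*(H - 54) = 98*(-39657 - 54) = 98*(-39711) = -3891678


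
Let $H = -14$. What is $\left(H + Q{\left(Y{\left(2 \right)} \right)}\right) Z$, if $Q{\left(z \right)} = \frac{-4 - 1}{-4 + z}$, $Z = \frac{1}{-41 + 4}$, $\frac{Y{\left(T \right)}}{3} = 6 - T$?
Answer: $\frac{117}{296} \approx 0.39527$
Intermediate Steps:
$Y{\left(T \right)} = 18 - 3 T$ ($Y{\left(T \right)} = 3 \left(6 - T\right) = 18 - 3 T$)
$Z = - \frac{1}{37}$ ($Z = \frac{1}{-37} = - \frac{1}{37} \approx -0.027027$)
$Q{\left(z \right)} = - \frac{5}{-4 + z}$
$\left(H + Q{\left(Y{\left(2 \right)} \right)}\right) Z = \left(-14 - \frac{5}{-4 + \left(18 - 6\right)}\right) \left(- \frac{1}{37}\right) = \left(-14 - \frac{5}{-4 + 12}\right) \left(- \frac{1}{37}\right) = \left(-14 - \frac{5}{8}\right) \left(- \frac{1}{37}\right) = \left(- \frac{117}{8}\right) \left(- \frac{1}{37}\right) = \frac{117}{296}$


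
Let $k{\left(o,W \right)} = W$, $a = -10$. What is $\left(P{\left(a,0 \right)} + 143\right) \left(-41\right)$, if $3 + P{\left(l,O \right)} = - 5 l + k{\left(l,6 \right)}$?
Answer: $-8036$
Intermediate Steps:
$P{\left(l,O \right)} = 3 - 5 l$ ($P{\left(l,O \right)} = -3 - \left(-6 + 5 l\right) = 3 - 5 l$)
$\left(P{\left(a,0 \right)} + 143\right) \left(-41\right) = \left(\left(3 - -50\right) + 143\right) \left(-41\right) = \left(\left(3 + 50\right) + 143\right) \left(-41\right) = \left(53 + 143\right) \left(-41\right) = 196 \left(-41\right) = -8036$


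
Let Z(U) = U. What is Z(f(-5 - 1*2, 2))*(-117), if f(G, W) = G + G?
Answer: 1638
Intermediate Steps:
f(G, W) = 2*G
Z(f(-5 - 1*2, 2))*(-117) = (2*(-5 - 1*2))*(-117) = (2*(-5 - 2))*(-117) = (2*(-7))*(-117) = -14*(-117) = 1638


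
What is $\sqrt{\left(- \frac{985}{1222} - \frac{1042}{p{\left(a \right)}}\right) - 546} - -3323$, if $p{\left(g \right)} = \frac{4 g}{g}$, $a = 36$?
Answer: $3323 + \frac{4 i \sqrt{18836519}}{611} \approx 3323.0 + 28.413 i$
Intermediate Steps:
$p{\left(g \right)} = 4$
$\sqrt{\left(- \frac{985}{1222} - \frac{1042}{p{\left(a \right)}}\right) - 546} - -3323 = \sqrt{\left(- \frac{985}{1222} - \frac{1042}{4}\right) - 546} - -3323 = \sqrt{\left(\left(-985\right) \frac{1}{1222} - \frac{521}{2}\right) - 546} + 3323 = \sqrt{\left(- \frac{985}{1222} - \frac{521}{2}\right) - 546} + 3323 = \sqrt{- \frac{159658}{611} - 546} + 3323 = \sqrt{- \frac{493264}{611}} + 3323 = \frac{4 i \sqrt{18836519}}{611} + 3323 = 3323 + \frac{4 i \sqrt{18836519}}{611}$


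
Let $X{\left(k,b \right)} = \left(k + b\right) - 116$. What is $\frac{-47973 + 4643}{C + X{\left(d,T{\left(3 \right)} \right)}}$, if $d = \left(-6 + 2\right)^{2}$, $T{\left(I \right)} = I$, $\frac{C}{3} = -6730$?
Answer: $\frac{43330}{20287} \approx 2.1358$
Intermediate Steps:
$C = -20190$ ($C = 3 \left(-6730\right) = -20190$)
$d = 16$ ($d = \left(-4\right)^{2} = 16$)
$X{\left(k,b \right)} = -116 + b + k$ ($X{\left(k,b \right)} = \left(b + k\right) - 116 = -116 + b + k$)
$\frac{-47973 + 4643}{C + X{\left(d,T{\left(3 \right)} \right)}} = \frac{-47973 + 4643}{-20190 + \left(-116 + 3 + 16\right)} = - \frac{43330}{-20190 - 97} = - \frac{43330}{-20287} = \left(-43330\right) \left(- \frac{1}{20287}\right) = \frac{43330}{20287}$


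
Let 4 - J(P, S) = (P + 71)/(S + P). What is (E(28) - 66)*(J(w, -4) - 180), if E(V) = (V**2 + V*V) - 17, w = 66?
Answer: -16407765/62 ≈ -2.6464e+5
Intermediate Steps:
E(V) = -17 + 2*V**2 (E(V) = (V**2 + V**2) - 17 = 2*V**2 - 17 = -17 + 2*V**2)
J(P, S) = 4 - (71 + P)/(P + S) (J(P, S) = 4 - (P + 71)/(S + P) = 4 - (71 + P)/(P + S))
(E(28) - 66)*(J(w, -4) - 180) = ((-17 + 2*28**2) - 66)*((-71 + 3*66 + 4*(-4))/(66 - 4) - 180) = ((-17 + 2*784) - 66)*((-71 + 198 - 16)/62 - 180) = ((-17 + 1568) - 66)*((1/62)*111 - 180) = (1551 - 66)*(111/62 - 180) = 1485*(-11049/62) = -16407765/62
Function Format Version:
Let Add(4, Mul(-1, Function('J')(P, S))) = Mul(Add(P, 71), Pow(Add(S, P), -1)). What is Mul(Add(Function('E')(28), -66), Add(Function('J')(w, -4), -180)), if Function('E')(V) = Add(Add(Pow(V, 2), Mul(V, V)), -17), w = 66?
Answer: Rational(-16407765, 62) ≈ -2.6464e+5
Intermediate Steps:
Function('E')(V) = Add(-17, Mul(2, Pow(V, 2))) (Function('E')(V) = Add(Add(Pow(V, 2), Pow(V, 2)), -17) = Add(Mul(2, Pow(V, 2)), -17) = Add(-17, Mul(2, Pow(V, 2))))
Function('J')(P, S) = Add(4, Mul(-1, Pow(Add(P, S), -1), Add(71, P))) (Function('J')(P, S) = Add(4, Mul(-1, Mul(Add(P, 71), Pow(Add(S, P), -1)))) = Add(4, Mul(-1, Mul(Add(71, P), Pow(Add(P, S), -1)))) = Add(4, Mul(-1, Mul(Pow(Add(P, S), -1), Add(71, P)))) = Add(4, Mul(-1, Pow(Add(P, S), -1), Add(71, P))))
Mul(Add(Function('E')(28), -66), Add(Function('J')(w, -4), -180)) = Mul(Add(Add(-17, Mul(2, Pow(28, 2))), -66), Add(Mul(Pow(Add(66, -4), -1), Add(-71, Mul(3, 66), Mul(4, -4))), -180)) = Mul(Add(Add(-17, Mul(2, 784)), -66), Add(Mul(Pow(62, -1), Add(-71, 198, -16)), -180)) = Mul(Add(Add(-17, 1568), -66), Add(Mul(Rational(1, 62), 111), -180)) = Mul(Add(1551, -66), Add(Rational(111, 62), -180)) = Mul(1485, Rational(-11049, 62)) = Rational(-16407765, 62)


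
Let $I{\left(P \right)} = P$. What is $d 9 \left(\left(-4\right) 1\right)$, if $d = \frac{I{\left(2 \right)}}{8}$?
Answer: $-9$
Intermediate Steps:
$d = \frac{1}{4}$ ($d = \frac{2}{8} = 2 \cdot \frac{1}{8} = \frac{1}{4} \approx 0.25$)
$d 9 \left(\left(-4\right) 1\right) = \frac{1}{4} \cdot 9 \left(\left(-4\right) 1\right) = \frac{9}{4} \left(-4\right) = -9$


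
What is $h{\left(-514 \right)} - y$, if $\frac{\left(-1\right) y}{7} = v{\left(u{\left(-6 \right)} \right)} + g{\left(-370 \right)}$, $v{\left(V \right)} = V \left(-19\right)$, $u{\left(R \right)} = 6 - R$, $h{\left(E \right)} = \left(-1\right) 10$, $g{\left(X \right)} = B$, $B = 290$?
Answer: $424$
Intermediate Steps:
$g{\left(X \right)} = 290$
$h{\left(E \right)} = -10$
$v{\left(V \right)} = - 19 V$
$y = -434$ ($y = - 7 \left(- 19 \left(6 - -6\right) + 290\right) = - 7 \left(- 19 \left(6 + 6\right) + 290\right) = - 7 \left(\left(-19\right) 12 + 290\right) = - 7 \left(-228 + 290\right) = \left(-7\right) 62 = -434$)
$h{\left(-514 \right)} - y = -10 - -434 = -10 + 434 = 424$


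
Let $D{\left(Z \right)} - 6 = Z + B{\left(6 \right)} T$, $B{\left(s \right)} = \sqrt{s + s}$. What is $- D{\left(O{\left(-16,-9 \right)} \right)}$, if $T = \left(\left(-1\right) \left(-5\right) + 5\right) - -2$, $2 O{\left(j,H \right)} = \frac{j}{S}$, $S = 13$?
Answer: $- \frac{70}{13} - 24 \sqrt{3} \approx -46.954$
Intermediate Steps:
$B{\left(s \right)} = \sqrt{2} \sqrt{s}$ ($B{\left(s \right)} = \sqrt{2 s} = \sqrt{2} \sqrt{s}$)
$O{\left(j,H \right)} = \frac{j}{26}$ ($O{\left(j,H \right)} = \frac{j \frac{1}{13}}{2} = \frac{\frac{1}{13} j}{2} = \frac{j}{26}$)
$T = 12$ ($T = \left(5 + 5\right) + 2 = 10 + 2 = 12$)
$D{\left(Z \right)} = 6 + Z + 24 \sqrt{3}$ ($D{\left(Z \right)} = 6 + \left(Z + \sqrt{2} \sqrt{6} \cdot 12\right) = 6 + \left(Z + 2 \sqrt{3} \cdot 12\right) = 6 + \left(Z + 24 \sqrt{3}\right) = 6 + Z + 24 \sqrt{3}$)
$- D{\left(O{\left(-16,-9 \right)} \right)} = - (6 + \frac{1}{26} \left(-16\right) + 24 \sqrt{3}) = - (6 - \frac{8}{13} + 24 \sqrt{3}) = - (\frac{70}{13} + 24 \sqrt{3}) = - \frac{70}{13} - 24 \sqrt{3}$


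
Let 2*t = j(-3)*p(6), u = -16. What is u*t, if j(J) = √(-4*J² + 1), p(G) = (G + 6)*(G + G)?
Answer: -1152*I*√35 ≈ -6815.3*I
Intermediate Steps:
p(G) = 2*G*(6 + G) (p(G) = (6 + G)*(2*G) = 2*G*(6 + G))
j(J) = √(1 - 4*J²)
t = 72*I*√35 (t = (√(1 - 4*(-3)²)*(2*6*(6 + 6)))/2 = (√(1 - 4*9)*(2*6*12))/2 = (√(1 - 36)*144)/2 = (√(-35)*144)/2 = ((I*√35)*144)/2 = (144*I*√35)/2 = 72*I*√35 ≈ 425.96*I)
u*t = -1152*I*√35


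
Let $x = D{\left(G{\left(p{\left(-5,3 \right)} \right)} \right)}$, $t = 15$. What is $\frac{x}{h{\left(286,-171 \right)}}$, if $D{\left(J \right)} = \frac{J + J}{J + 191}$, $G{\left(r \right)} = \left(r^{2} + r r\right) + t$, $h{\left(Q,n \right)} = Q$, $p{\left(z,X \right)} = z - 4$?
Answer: $\frac{177}{52624} \approx 0.0033635$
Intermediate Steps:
$p{\left(z,X \right)} = -4 + z$
$G{\left(r \right)} = 15 + 2 r^{2}$ ($G{\left(r \right)} = \left(r^{2} + r r\right) + 15 = \left(r^{2} + r^{2}\right) + 15 = 2 r^{2} + 15 = 15 + 2 r^{2}$)
$D{\left(J \right)} = \frac{2 J}{191 + J}$
$x = \frac{177}{184}$ ($x = \frac{2 \left(15 + 2 \left(-4 - 5\right)^{2}\right)}{191 + \left(15 + 2 \left(-4 - 5\right)^{2}\right)} = \frac{2 \left(15 + 2 \left(-9\right)^{2}\right)}{191 + \left(15 + 2 \left(-9\right)^{2}\right)} = \frac{2 \left(15 + 2 \cdot 81\right)}{191 + \left(15 + 2 \cdot 81\right)} = \frac{2 \left(15 + 162\right)}{191 + \left(15 + 162\right)} = 2 \cdot 177 \frac{1}{191 + 177} = 2 \cdot 177 \cdot \frac{1}{368} = \frac{177}{184} \approx 0.96196$)
$\frac{x}{h{\left(286,-171 \right)}} = \frac{177}{184 \cdot 286} = \frac{177}{184} \cdot \frac{1}{286} = \frac{177}{52624}$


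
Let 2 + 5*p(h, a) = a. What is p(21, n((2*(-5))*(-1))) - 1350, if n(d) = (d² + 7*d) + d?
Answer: -6572/5 ≈ -1314.4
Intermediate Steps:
n(d) = d² + 8*d
p(h, a) = -⅖ + a/5
p(21, n((2*(-5))*(-1))) - 1350 = (-⅖ + (((2*(-5))*(-1))*(8 + (2*(-5))*(-1)))/5) - 1350 = (-⅖ + ((-10*(-1))*(8 - 10*(-1)))/5) - 1350 = (-⅖ + (10*(8 + 10))/5) - 1350 = (-⅖ + (10*18)/5) - 1350 = (-⅖ + (⅕)*180) - 1350 = (-⅖ + 36) - 1350 = 178/5 - 1350 = -6572/5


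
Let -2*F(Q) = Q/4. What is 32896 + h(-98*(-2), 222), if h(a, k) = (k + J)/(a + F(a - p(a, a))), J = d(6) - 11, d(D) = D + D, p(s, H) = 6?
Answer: 22666236/689 ≈ 32897.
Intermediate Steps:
d(D) = 2*D
F(Q) = -Q/8 (F(Q) = -Q/(2*4) = -Q/8)
J = 1 (J = 2*6 - 11 = 12 - 11 = 1)
h(a, k) = (1 + k)/(¾ + 7*a/8) (h(a, k) = (k + 1)/(a - (a - 1*6)/8) = (1 + k)/(a - (a - 6)/8) = (1 + k)/(a - (-6 + a)/8) = (1 + k)/(a + (¾ - a/8)) = (1 + k)/(¾ + 7*a/8))
32896 + h(-98*(-2), 222) = 32896 + 8*(1 + 222)/(6 + 7*(-98*(-2))) = 32896 + 8*223/(6 + 7*196) = 32896 + 8*223/(6 + 1372) = 32896 + 8*223/1378 = 32896 + 8*(1/1378)*223 = 32896 + 892/689 = 22666236/689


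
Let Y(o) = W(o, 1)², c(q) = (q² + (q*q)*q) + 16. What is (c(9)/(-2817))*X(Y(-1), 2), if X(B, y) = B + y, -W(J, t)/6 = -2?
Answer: -120596/2817 ≈ -42.810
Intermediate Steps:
W(J, t) = 12 (W(J, t) = -6*(-2) = 12)
c(q) = 16 + q² + q³ (c(q) = (q² + q²*q) + 16 = (q² + q³) + 16 = 16 + q² + q³)
Y(o) = 144 (Y(o) = 12² = 144)
(c(9)/(-2817))*X(Y(-1), 2) = ((16 + 9² + 9³)/(-2817))*(144 + 2) = ((16 + 81 + 729)*(-1/2817))*146 = (826*(-1/2817))*146 = -826/2817*146 = -120596/2817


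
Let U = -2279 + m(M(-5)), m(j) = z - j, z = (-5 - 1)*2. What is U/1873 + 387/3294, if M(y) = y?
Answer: -756137/685518 ≈ -1.1030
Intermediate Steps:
z = -12 (z = -6*2 = -12)
m(j) = -12 - j
U = -2286 (U = -2279 + (-12 - 1*(-5)) = -2279 + (-12 + 5) = -2279 - 7 = -2286)
U/1873 + 387/3294 = -2286/1873 + 387/3294 = -2286*1/1873 + 387*(1/3294) = -2286/1873 + 43/366 = -756137/685518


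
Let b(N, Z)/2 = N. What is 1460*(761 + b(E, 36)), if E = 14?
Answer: 1151940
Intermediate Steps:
b(N, Z) = 2*N
1460*(761 + b(E, 36)) = 1460*(761 + 2*14) = 1460*(761 + 28) = 1460*789 = 1151940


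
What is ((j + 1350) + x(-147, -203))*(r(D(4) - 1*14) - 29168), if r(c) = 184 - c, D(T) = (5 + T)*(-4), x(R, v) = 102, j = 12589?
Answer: -406262294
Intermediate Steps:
D(T) = -20 - 4*T
((j + 1350) + x(-147, -203))*(r(D(4) - 1*14) - 29168) = ((12589 + 1350) + 102)*((184 - ((-20 - 4*4) - 1*14)) - 29168) = (13939 + 102)*((184 - ((-20 - 16) - 14)) - 29168) = 14041*((184 - (-36 - 14)) - 29168) = 14041*((184 - 1*(-50)) - 29168) = 14041*((184 + 50) - 29168) = 14041*(234 - 29168) = 14041*(-28934) = -406262294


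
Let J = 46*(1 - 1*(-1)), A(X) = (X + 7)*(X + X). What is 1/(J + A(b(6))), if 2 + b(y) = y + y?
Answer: 1/432 ≈ 0.0023148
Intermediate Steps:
b(y) = -2 + 2*y (b(y) = -2 + (y + y) = -2 + 2*y)
A(X) = 2*X*(7 + X) (A(X) = (7 + X)*(2*X) = 2*X*(7 + X))
J = 92 (J = 46*(1 + 1) = 46*2 = 92)
1/(J + A(b(6))) = 1/(92 + 2*(-2 + 2*6)*(7 + (-2 + 2*6))) = 1/(92 + 2*(-2 + 12)*(7 + (-2 + 12))) = 1/(92 + 2*10*(7 + 10)) = 1/(92 + 2*10*17) = 1/(92 + 340) = 1/432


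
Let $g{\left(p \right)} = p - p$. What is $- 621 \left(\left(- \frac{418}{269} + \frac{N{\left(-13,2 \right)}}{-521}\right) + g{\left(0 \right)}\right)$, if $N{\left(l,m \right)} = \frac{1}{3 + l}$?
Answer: $\frac{1352234331}{1401490} \approx 964.85$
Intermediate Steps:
$g{\left(p \right)} = 0$
$- 621 \left(\left(- \frac{418}{269} + \frac{N{\left(-13,2 \right)}}{-521}\right) + g{\left(0 \right)}\right) = - 621 \left(\left(- \frac{418}{269} + \frac{1}{\left(3 - 13\right) \left(-521\right)}\right) + 0\right) = - 621 \left(\left(\left(-418\right) \frac{1}{269} + \frac{1}{-10} \left(- \frac{1}{521}\right)\right) + 0\right) = - 621 \left(\left(- \frac{418}{269} - - \frac{1}{5210}\right) + 0\right) = - 621 \left(\left(- \frac{418}{269} + \frac{1}{5210}\right) + 0\right) = - 621 \left(- \frac{2177511}{1401490} + 0\right) = \left(-621\right) \left(- \frac{2177511}{1401490}\right) = \frac{1352234331}{1401490}$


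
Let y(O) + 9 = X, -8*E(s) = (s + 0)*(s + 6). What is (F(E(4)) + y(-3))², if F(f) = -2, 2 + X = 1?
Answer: 144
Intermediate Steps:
X = -1 (X = -2 + 1 = -1)
E(s) = -s*(6 + s)/8 (E(s) = -(s + 0)*(s + 6)/8 = -s*(6 + s)/8)
y(O) = -10 (y(O) = -9 - 1 = -10)
(F(E(4)) + y(-3))² = (-2 - 10)² = (-12)² = 144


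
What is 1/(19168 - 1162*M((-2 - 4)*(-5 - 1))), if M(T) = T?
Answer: -1/22664 ≈ -4.4123e-5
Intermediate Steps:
1/(19168 - 1162*M((-2 - 4)*(-5 - 1))) = 1/(19168 - 1162*(-2 - 4)*(-5 - 1)) = 1/(19168 - (-6972)*(-6)) = 1/(19168 - 1162*36) = 1/(19168 - 41832) = 1/(-22664) = -1/22664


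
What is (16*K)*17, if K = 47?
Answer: 12784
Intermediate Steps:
(16*K)*17 = (16*47)*17 = 752*17 = 12784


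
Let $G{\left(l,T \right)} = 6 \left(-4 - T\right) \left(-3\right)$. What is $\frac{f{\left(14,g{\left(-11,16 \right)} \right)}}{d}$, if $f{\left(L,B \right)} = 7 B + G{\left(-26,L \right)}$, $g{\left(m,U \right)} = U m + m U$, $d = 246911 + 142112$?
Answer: $- \frac{2140}{389023} \approx -0.005501$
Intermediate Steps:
$d = 389023$
$g{\left(m,U \right)} = 2 U m$ ($g{\left(m,U \right)} = U m + U m = 2 U m$)
$G{\left(l,T \right)} = 72 + 18 T$ ($G{\left(l,T \right)} = \left(-24 - 6 T\right) \left(-3\right) = 72 + 18 T$)
$f{\left(L,B \right)} = 72 + 7 B + 18 L$ ($f{\left(L,B \right)} = 7 B + \left(72 + 18 L\right) = 72 + 7 B + 18 L$)
$\frac{f{\left(14,g{\left(-11,16 \right)} \right)}}{d} = \frac{72 + 7 \cdot 2 \cdot 16 \left(-11\right) + 18 \cdot 14}{389023} = \left(72 + 7 \left(-352\right) + 252\right) \frac{1}{389023} = \left(72 - 2464 + 252\right) \frac{1}{389023} = \left(-2140\right) \frac{1}{389023} = - \frac{2140}{389023}$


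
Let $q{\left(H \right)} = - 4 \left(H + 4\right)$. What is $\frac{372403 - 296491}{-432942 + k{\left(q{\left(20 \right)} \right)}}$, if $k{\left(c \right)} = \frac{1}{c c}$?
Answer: $- \frac{699604992}{3989993471} \approx -0.17534$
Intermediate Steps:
$q{\left(H \right)} = -16 - 4 H$ ($q{\left(H \right)} = - 4 \left(4 + H\right) = -16 - 4 H$)
$k{\left(c \right)} = \frac{1}{c^{2}}$
$\frac{372403 - 296491}{-432942 + k{\left(q{\left(20 \right)} \right)}} = \frac{372403 - 296491}{-432942 + \frac{1}{\left(-16 - 80\right)^{2}}} = \frac{75912}{-432942 + \frac{1}{\left(-16 - 80\right)^{2}}} = \frac{75912}{-432942 + \frac{1}{9216}} = \frac{75912}{- \frac{3989993471}{9216}} = 75912 \left(- \frac{9216}{3989993471}\right) = - \frac{699604992}{3989993471}$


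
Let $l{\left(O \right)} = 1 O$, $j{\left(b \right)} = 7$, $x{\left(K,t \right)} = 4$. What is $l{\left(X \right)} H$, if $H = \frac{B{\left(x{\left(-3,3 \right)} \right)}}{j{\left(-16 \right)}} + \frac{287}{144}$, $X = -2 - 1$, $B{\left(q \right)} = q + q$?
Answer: $- \frac{3161}{336} \approx -9.4077$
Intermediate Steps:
$B{\left(q \right)} = 2 q$
$X = -3$ ($X = -2 - 1 = -3$)
$l{\left(O \right)} = O$
$H = \frac{3161}{1008}$ ($H = \frac{2 \cdot 4}{7} + \frac{287}{144} = 8 \cdot \frac{1}{7} + 287 \cdot \frac{1}{144} = \frac{8}{7} + \frac{287}{144} = \frac{3161}{1008} \approx 3.1359$)
$l{\left(X \right)} H = \left(-3\right) \frac{3161}{1008} = - \frac{3161}{336}$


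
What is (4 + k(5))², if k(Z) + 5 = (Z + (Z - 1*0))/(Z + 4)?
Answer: 1/81 ≈ 0.012346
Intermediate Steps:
k(Z) = -5 + 2*Z/(4 + Z) (k(Z) = -5 + (Z + (Z - 1*0))/(Z + 4) = -5 + (Z + (Z + 0))/(4 + Z) = -5 + (Z + Z)/(4 + Z) = -5 + (2*Z)/(4 + Z) = -5 + 2*Z/(4 + Z))
(4 + k(5))² = (4 + (-20 - 3*5)/(4 + 5))² = (4 + (-20 - 15)/9)² = (4 + (⅑)*(-35))² = (4 - 35/9)² = (⅑)² = 1/81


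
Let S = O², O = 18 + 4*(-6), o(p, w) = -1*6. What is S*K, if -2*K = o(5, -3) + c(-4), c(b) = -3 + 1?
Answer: 144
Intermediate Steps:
o(p, w) = -6
O = -6 (O = 18 - 24 = -6)
c(b) = -2
K = 4 (K = -(-6 - 2)/2 = -½*(-8) = 4)
S = 36 (S = (-6)² = 36)
S*K = 36*4 = 144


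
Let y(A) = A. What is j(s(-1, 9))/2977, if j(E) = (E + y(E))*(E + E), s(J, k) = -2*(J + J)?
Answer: 64/2977 ≈ 0.021498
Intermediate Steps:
s(J, k) = -4*J
j(E) = 4*E**2 (j(E) = (E + E)*(E + E) = (2*E)*(2*E) = 4*E**2)
j(s(-1, 9))/2977 = (4*(-4*(-1))**2)/2977 = (4*4**2)*(1/2977) = (4*16)*(1/2977) = 64*(1/2977) = 64/2977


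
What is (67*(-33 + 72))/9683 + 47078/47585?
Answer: 580195879/460765555 ≈ 1.2592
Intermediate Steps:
(67*(-33 + 72))/9683 + 47078/47585 = (67*39)*(1/9683) + 47078*(1/47585) = 2613*(1/9683) + 47078/47585 = 2613/9683 + 47078/47585 = 580195879/460765555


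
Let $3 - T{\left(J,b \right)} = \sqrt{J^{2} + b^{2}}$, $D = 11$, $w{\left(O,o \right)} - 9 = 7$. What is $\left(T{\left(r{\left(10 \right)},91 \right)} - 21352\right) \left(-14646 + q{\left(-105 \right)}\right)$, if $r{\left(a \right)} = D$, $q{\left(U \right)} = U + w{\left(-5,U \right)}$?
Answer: $314577515 + 14735 \sqrt{8402} \approx 3.1593 \cdot 10^{8}$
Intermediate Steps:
$w{\left(O,o \right)} = 16$ ($w{\left(O,o \right)} = 9 + 7 = 16$)
$q{\left(U \right)} = 16 + U$ ($q{\left(U \right)} = U + 16 = 16 + U$)
$r{\left(a \right)} = 11$
$T{\left(J,b \right)} = 3 - \sqrt{J^{2} + b^{2}}$
$\left(T{\left(r{\left(10 \right)},91 \right)} - 21352\right) \left(-14646 + q{\left(-105 \right)}\right) = \left(\left(3 - \sqrt{11^{2} + 91^{2}}\right) - 21352\right) \left(-14646 + \left(16 - 105\right)\right) = \left(\left(3 - \sqrt{121 + 8281}\right) - 21352\right) \left(-14646 - 89\right) = \left(\left(3 - \sqrt{8402}\right) - 21352\right) \left(-14735\right) = \left(-21349 - \sqrt{8402}\right) \left(-14735\right) = 314577515 + 14735 \sqrt{8402}$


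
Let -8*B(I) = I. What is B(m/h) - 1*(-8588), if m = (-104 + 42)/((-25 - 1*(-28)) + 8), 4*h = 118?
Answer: 11147255/1298 ≈ 8588.0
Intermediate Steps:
h = 59/2 (h = (¼)*118 = 59/2 ≈ 29.500)
m = -62/11 (m = -62/((-25 + 28) + 8) = -62/(3 + 8) = -62/11 ≈ -5.6364)
B(I) = -I/8
B(m/h) - 1*(-8588) = -(-31)/(44*59/2) - 1*(-8588) = -(-31)*2/(44*59) + 8588 = -⅛*(-124/649) + 8588 = 31/1298 + 8588 = 11147255/1298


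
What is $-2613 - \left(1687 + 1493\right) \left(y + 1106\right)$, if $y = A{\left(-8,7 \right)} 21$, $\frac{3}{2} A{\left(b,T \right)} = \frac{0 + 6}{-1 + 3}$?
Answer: $-3653253$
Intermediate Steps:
$A{\left(b,T \right)} = 2$ ($A{\left(b,T \right)} = \frac{2 \frac{0 + 6}{-1 + 3}}{3} = \frac{2 \cdot \frac{6}{2}}{3} = \frac{2 \cdot 6 \cdot \frac{1}{2}}{3} = \frac{2}{3} \cdot 3 = 2$)
$y = 42$ ($y = 2 \cdot 21 = 42$)
$-2613 - \left(1687 + 1493\right) \left(y + 1106\right) = -2613 - \left(1687 + 1493\right) \left(42 + 1106\right) = -2613 - 3180 \cdot 1148 = -2613 - 3650640 = -3653253$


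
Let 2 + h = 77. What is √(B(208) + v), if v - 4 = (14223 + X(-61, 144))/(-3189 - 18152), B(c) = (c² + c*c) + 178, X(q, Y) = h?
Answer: 2*√9872687052973/21341 ≈ 294.46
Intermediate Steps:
h = 75 (h = -2 + 77 = 75)
X(q, Y) = 75
B(c) = 178 + 2*c² (B(c) = (c² + c²) + 178 = 2*c² + 178 = 178 + 2*c²)
v = 71066/21341 (v = 4 + (14223 + 75)/(-3189 - 18152) = 4 + 14298/(-21341) = 4 + 14298*(-1/21341) = 4 - 14298/21341 = 71066/21341 ≈ 3.3300)
√(B(208) + v) = √((178 + 2*208²) + 71066/21341) = √((178 + 2*43264) + 71066/21341) = √((178 + 86528) + 71066/21341) = √(86706 + 71066/21341) = √(1850463812/21341) = 2*√9872687052973/21341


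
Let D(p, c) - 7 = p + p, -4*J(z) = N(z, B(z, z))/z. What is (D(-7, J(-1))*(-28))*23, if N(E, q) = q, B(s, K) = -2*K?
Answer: 4508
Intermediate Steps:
J(z) = ½ (J(z) = -(-2*z)/(4*z) = -¼*(-2) = ½)
D(p, c) = 7 + 2*p (D(p, c) = 7 + (p + p) = 7 + 2*p)
(D(-7, J(-1))*(-28))*23 = ((7 + 2*(-7))*(-28))*23 = ((7 - 14)*(-28))*23 = -7*(-28)*23 = 196*23 = 4508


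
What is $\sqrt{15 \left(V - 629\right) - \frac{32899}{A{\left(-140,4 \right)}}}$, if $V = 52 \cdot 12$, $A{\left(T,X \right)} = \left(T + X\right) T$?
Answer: $\frac{i \sqrt{1738469810}}{4760} \approx 8.7594 i$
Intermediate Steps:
$A{\left(T,X \right)} = T \left(T + X\right)$
$V = 624$
$\sqrt{15 \left(V - 629\right) - \frac{32899}{A{\left(-140,4 \right)}}} = \sqrt{15 \left(624 - 629\right) - \frac{32899}{\left(-140\right) \left(-140 + 4\right)}} = \sqrt{15 \left(-5\right) - \frac{32899}{\left(-140\right) \left(-136\right)}} = \sqrt{-75 - \frac{32899}{19040}} = \sqrt{- \frac{1460899}{19040}} = \frac{i \sqrt{1738469810}}{4760}$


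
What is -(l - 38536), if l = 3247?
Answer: 35289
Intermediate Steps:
-(l - 38536) = -(3247 - 38536) = -1*(-35289) = 35289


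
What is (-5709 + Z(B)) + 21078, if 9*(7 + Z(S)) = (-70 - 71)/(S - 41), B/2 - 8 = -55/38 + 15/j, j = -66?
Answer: 273069373/17775 ≈ 15363.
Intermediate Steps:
B = 2644/209 (B = 16 + 2*(-55/38 + 15/(-66)) = 16 + 2*(-55*1/38 + 15*(-1/66)) = 16 + 2*(-55/38 - 5/22) = 16 + 2*(-350/209) = 16 - 700/209 = 2644/209 ≈ 12.651)
Z(S) = -7 - 47/(3*(-41 + S)) (Z(S) = -7 + ((-70 - 71)/(S - 41))/9 = -7 + (-141/(-41 + S))/9 = -7 - 47/(3*(-41 + S)))
(-5709 + Z(B)) + 21078 = (-5709 + (814 - 21*2644/209)/(3*(-41 + 2644/209))) + 21078 = (-5709 + (814 - 55524/209)/(3*(-5925/209))) + 21078 = (-5709 + (⅓)*(-209/5925)*(114602/209)) + 21078 = (-5709 - 114602/17775) + 21078 = -101592077/17775 + 21078 = 273069373/17775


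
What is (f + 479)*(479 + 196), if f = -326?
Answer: 103275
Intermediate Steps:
(f + 479)*(479 + 196) = (-326 + 479)*(479 + 196) = 153*675 = 103275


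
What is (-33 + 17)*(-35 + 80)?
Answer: -720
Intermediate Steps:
(-33 + 17)*(-35 + 80) = -16*45 = -720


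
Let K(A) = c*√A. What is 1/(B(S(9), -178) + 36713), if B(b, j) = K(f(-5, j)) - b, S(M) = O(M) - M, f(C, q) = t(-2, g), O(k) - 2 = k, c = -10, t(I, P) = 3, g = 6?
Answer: 12237/449232407 + 10*√3/1347697221 ≈ 2.7253e-5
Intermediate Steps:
O(k) = 2 + k
f(C, q) = 3
K(A) = -10*√A
S(M) = 2 (S(M) = (2 + M) - M = 2)
B(b, j) = -b - 10*√3 (B(b, j) = -10*√3 - b = -b - 10*√3)
1/(B(S(9), -178) + 36713) = 1/((-1*2 - 10*√3) + 36713) = 1/((-2 - 10*√3) + 36713) = 1/(36711 - 10*√3)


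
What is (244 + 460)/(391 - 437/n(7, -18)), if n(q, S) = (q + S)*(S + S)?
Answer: 278784/154399 ≈ 1.8056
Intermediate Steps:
n(q, S) = 2*S*(S + q) (n(q, S) = (S + q)*(2*S) = 2*S*(S + q))
(244 + 460)/(391 - 437/n(7, -18)) = (244 + 460)/(391 - 437*(-1/(36*(-18 + 7)))) = 704/(391 - 437/(2*(-18)*(-11))) = 704/(391 - 437/396) = 704/(154399/396) = 704*(396/154399) = 278784/154399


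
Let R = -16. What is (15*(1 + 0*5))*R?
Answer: -240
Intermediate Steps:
(15*(1 + 0*5))*R = (15*(1 + 0*5))*(-16) = (15*(1 + 0))*(-16) = (15*1)*(-16) = 15*(-16) = -240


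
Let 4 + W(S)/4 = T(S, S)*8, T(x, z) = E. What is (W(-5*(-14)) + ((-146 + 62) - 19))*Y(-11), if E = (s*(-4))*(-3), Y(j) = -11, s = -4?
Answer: 18205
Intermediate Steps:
E = -48 (E = -4*(-4)*(-3) = 16*(-3) = -48)
T(x, z) = -48
W(S) = -1552 (W(S) = -16 + 4*(-48*8) = -16 + 4*(-384) = -16 - 1536 = -1552)
(W(-5*(-14)) + ((-146 + 62) - 19))*Y(-11) = (-1552 + ((-146 + 62) - 19))*(-11) = (-1552 + (-84 - 19))*(-11) = (-1552 - 103)*(-11) = -1655*(-11) = 18205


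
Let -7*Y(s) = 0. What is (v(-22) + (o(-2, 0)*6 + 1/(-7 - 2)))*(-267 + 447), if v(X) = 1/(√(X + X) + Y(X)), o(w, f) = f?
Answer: -20 - 90*I*√11/11 ≈ -20.0 - 27.136*I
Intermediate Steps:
Y(s) = 0 (Y(s) = -⅐*0 = 0)
v(X) = √2/(2*√X) (v(X) = 1/(√(X + X) + 0) = 1/(√(2*X) + 0) = 1/(√2*√X + 0) = 1/(√2*√X) = √2/(2*√X))
(v(-22) + (o(-2, 0)*6 + 1/(-7 - 2)))*(-267 + 447) = (√2/(2*√(-22)) + (0*6 + 1/(-7 - 2)))*(-267 + 447) = (√2*(-I*√22/22)/2 + (0 + 1/(-9)))*180 = (-I*√11/22 + (0 - ⅑))*180 = (-I*√11/22 - ⅑)*180 = (-⅑ - I*√11/22)*180 = -20 - 90*I*√11/11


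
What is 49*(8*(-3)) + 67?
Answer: -1109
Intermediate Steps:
49*(8*(-3)) + 67 = 49*(-24) + 67 = -1176 + 67 = -1109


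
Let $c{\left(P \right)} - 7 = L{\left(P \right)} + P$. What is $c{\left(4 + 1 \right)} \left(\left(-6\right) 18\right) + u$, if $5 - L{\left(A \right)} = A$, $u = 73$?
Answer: $-1223$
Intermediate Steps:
$L{\left(A \right)} = 5 - A$
$c{\left(P \right)} = 12$ ($c{\left(P \right)} = 7 + \left(\left(5 - P\right) + P\right) = 7 + 5 = 12$)
$c{\left(4 + 1 \right)} \left(\left(-6\right) 18\right) + u = 12 \left(\left(-6\right) 18\right) + 73 = 12 \left(-108\right) + 73 = -1296 + 73 = -1223$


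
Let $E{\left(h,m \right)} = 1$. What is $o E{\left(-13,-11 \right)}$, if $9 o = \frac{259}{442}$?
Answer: $\frac{259}{3978} \approx 0.065108$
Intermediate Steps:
$o = \frac{259}{3978}$ ($o = \frac{259 \cdot \frac{1}{442}}{9} = \frac{1}{9} \cdot \frac{259}{442} = \frac{259}{3978} \approx 0.065108$)
$o E{\left(-13,-11 \right)} = \frac{259}{3978} \cdot 1 = \frac{259}{3978}$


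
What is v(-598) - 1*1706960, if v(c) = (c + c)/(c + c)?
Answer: -1706959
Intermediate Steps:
v(c) = 1 (v(c) = (2*c)/((2*c)) = (2*c)*(1/(2*c)) = 1)
v(-598) - 1*1706960 = 1 - 1*1706960 = 1 - 1706960 = -1706959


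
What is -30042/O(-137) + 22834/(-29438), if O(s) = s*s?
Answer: -656473871/276260911 ≈ -2.3763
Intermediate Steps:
O(s) = s**2
-30042/O(-137) + 22834/(-29438) = -30042/((-137)**2) + 22834/(-29438) = -30042/18769 + 22834*(-1/29438) = -30042*1/18769 - 11417/14719 = -30042/18769 - 11417/14719 = -656473871/276260911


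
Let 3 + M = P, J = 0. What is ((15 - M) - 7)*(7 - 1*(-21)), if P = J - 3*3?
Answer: 560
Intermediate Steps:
P = -9 (P = 0 - 3*3 = 0 - 9 = -9)
M = -12 (M = -3 - 9 = -12)
((15 - M) - 7)*(7 - 1*(-21)) = ((15 - 1*(-12)) - 7)*(7 - 1*(-21)) = ((15 + 12) - 7)*(7 + 21) = (27 - 7)*28 = 20*28 = 560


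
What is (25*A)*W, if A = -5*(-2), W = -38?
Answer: -9500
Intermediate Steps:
A = 10
(25*A)*W = (25*10)*(-38) = 250*(-38) = -9500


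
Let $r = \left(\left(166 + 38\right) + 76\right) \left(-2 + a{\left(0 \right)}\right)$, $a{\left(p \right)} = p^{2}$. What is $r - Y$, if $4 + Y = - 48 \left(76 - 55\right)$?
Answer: $452$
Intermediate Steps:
$r = -560$ ($r = \left(\left(166 + 38\right) + 76\right) \left(-2 + 0^{2}\right) = \left(204 + 76\right) \left(-2 + 0\right) = 280 \left(-2\right) = -560$)
$Y = -1012$ ($Y = -4 - 48 \left(76 - 55\right) = -4 - 1008 = -1012$)
$r - Y = -560 - -1012 = -560 + 1012 = 452$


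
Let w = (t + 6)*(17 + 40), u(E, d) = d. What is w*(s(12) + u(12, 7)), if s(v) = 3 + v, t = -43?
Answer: -46398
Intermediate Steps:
w = -2109 (w = (-43 + 6)*(17 + 40) = -37*57 = -2109)
w*(s(12) + u(12, 7)) = -2109*((3 + 12) + 7) = -2109*(15 + 7) = -2109*22 = -46398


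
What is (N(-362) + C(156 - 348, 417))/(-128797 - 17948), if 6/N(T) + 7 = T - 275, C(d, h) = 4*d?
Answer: 82433/15750630 ≈ 0.0052336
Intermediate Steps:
N(T) = 6/(-282 + T) (N(T) = 6/(-7 + (T - 275)) = 6/(-7 + (-275 + T)) = 6/(-282 + T))
(N(-362) + C(156 - 348, 417))/(-128797 - 17948) = (6/(-282 - 362) + 4*(156 - 348))/(-128797 - 17948) = (6/(-644) + 4*(-192))/(-146745) = (6*(-1/644) - 768)*(-1/146745) = (-3/322 - 768)*(-1/146745) = -247299/322*(-1/146745) = 82433/15750630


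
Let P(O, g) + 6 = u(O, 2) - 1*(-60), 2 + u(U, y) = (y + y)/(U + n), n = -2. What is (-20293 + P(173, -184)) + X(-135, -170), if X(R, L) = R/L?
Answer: -117676421/5814 ≈ -20240.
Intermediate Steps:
u(U, y) = -2 + 2*y/(-2 + U) (u(U, y) = -2 + (y + y)/(U - 2) = -2 + (2*y)/(-2 + U) = -2 + 2*y/(-2 + U))
P(O, g) = 54 + 2*(4 - O)/(-2 + O) (P(O, g) = -6 + (2*(2 + 2 - O)/(-2 + O) - 1*(-60)) = -6 + (2*(4 - O)/(-2 + O) + 60) = -6 + (60 + 2*(4 - O)/(-2 + O)) = 54 + 2*(4 - O)/(-2 + O))
(-20293 + P(173, -184)) + X(-135, -170) = (-20293 + 4*(-25 + 13*173)/(-2 + 173)) - 135/(-170) = (-20293 + 4*(-25 + 2249)/171) - 135*(-1/170) = (-20293 + 4*(1/171)*2224) + 27/34 = (-20293 + 8896/171) + 27/34 = -3461207/171 + 27/34 = -117676421/5814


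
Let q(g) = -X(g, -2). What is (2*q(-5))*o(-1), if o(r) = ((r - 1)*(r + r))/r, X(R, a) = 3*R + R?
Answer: -160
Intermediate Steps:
X(R, a) = 4*R
o(r) = -2 + 2*r (o(r) = ((-1 + r)*(2*r))/r = (2*r*(-1 + r))/r = -2 + 2*r)
q(g) = -4*g
(2*q(-5))*o(-1) = (2*(-4*(-5)))*(-2 + 2*(-1)) = (2*20)*(-2 - 2) = 40*(-4) = -160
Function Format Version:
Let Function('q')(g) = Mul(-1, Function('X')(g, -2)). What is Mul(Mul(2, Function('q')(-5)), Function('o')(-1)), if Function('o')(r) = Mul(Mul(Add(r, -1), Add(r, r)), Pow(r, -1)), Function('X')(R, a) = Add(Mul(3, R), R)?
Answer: -160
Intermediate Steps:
Function('X')(R, a) = Mul(4, R)
Function('o')(r) = Add(-2, Mul(2, r)) (Function('o')(r) = Mul(Mul(Add(-1, r), Mul(2, r)), Pow(r, -1)) = Mul(Mul(2, r, Add(-1, r)), Pow(r, -1)) = Add(-2, Mul(2, r)))
Function('q')(g) = Mul(-4, g) (Function('q')(g) = Mul(-1, Mul(4, g)) = Mul(-4, g))
Mul(Mul(2, Function('q')(-5)), Function('o')(-1)) = Mul(Mul(2, Mul(-4, -5)), Add(-2, Mul(2, -1))) = Mul(Mul(2, 20), Add(-2, -2)) = Mul(40, -4) = -160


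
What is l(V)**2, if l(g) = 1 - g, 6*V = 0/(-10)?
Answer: 1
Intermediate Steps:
V = 0 (V = (0/(-10))/6 = (0*(-1/10))/6 = (1/6)*0 = 0)
l(V)**2 = (1 - 1*0)**2 = (1 + 0)**2 = 1**2 = 1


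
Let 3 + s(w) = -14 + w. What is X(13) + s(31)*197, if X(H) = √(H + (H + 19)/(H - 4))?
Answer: 2758 + √149/3 ≈ 2762.1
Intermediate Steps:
s(w) = -17 + w (s(w) = -3 + (-14 + w) = -17 + w)
X(H) = √(H + (19 + H)/(-4 + H))
X(13) + s(31)*197 = √((19 + 13 + 13*(-4 + 13))/(-4 + 13)) + (-17 + 31)*197 = √((19 + 13 + 13*9)/9) + 14*197 = √((19 + 13 + 117)/9) + 2758 = √((⅑)*149) + 2758 = √(149/9) + 2758 = √149/3 + 2758 = 2758 + √149/3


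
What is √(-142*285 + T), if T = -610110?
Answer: 2*I*√162645 ≈ 806.58*I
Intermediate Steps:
√(-142*285 + T) = √(-142*285 - 610110) = √(-40470 - 610110) = √(-650580) = 2*I*√162645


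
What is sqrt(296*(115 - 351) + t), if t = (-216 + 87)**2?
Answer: I*sqrt(53215) ≈ 230.68*I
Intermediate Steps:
t = 16641 (t = (-129)**2 = 16641)
sqrt(296*(115 - 351) + t) = sqrt(296*(115 - 351) + 16641) = sqrt(296*(-236) + 16641) = sqrt(-69856 + 16641) = sqrt(-53215) = I*sqrt(53215)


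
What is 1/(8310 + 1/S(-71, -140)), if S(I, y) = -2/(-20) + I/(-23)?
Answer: 733/6091460 ≈ 0.00012033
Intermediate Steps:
S(I, y) = 1/10 - I/23 (S(I, y) = -2*(-1/20) + I*(-1/23) = 1/10 - I/23)
1/(8310 + 1/S(-71, -140)) = 1/(8310 + 1/(1/10 - 1/23*(-71))) = 1/(8310 + 1/(1/10 + 71/23)) = 1/(8310 + 1/(733/230)) = 1/(8310 + 230/733) = 1/(6091460/733) = 733/6091460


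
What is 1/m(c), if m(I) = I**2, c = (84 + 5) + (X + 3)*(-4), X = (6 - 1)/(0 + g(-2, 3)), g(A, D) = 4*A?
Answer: 4/25281 ≈ 0.00015822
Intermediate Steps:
X = -5/8 (X = (6 - 1)/(0 + 4*(-2)) = 5/(0 - 8) = 5/(-8) = 5*(-1/8) = -5/8 ≈ -0.62500)
c = 159/2 (c = (84 + 5) + (-5/8 + 3)*(-4) = 89 + (19/8)*(-4) = 89 - 19/2 = 159/2 ≈ 79.500)
1/m(c) = 1/((159/2)**2) = 1/(25281/4) = 4/25281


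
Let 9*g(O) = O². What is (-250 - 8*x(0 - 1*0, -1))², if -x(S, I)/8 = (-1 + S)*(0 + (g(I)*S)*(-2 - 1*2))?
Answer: 62500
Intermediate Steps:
g(O) = O²/9
x(S, I) = 32*S*I²*(-1 + S)/9 (x(S, I) = -8*(-1 + S)*(0 + ((I²/9)*S)*(-2 - 1*2)) = -8*(-1 + S)*(0 + (S*I²/9)*(-2 - 2)) = -8*(-1 + S)*(0 + (S*I²/9)*(-4)) = -8*(-1 + S)*(0 - 4*S*I²/9) = -8*(-1 + S)*(-4*S*I²/9) = -(-32)*S*I²*(-1 + S)/9 = 32*S*I²*(-1 + S)/9)
(-250 - 8*x(0 - 1*0, -1))² = (-250 - 256*(0 - 1*0)*(-1)²*(-1 + (0 - 1*0))/9)² = (-250 - 256*(0 + 0)*(-1 + (0 + 0))/9)² = (-250 - 256*0*(-1 + 0)/9)² = (-250 - 256*0*(-1)/9)² = (-250 - 8*0)² = (-250 + 0)² = (-250)² = 62500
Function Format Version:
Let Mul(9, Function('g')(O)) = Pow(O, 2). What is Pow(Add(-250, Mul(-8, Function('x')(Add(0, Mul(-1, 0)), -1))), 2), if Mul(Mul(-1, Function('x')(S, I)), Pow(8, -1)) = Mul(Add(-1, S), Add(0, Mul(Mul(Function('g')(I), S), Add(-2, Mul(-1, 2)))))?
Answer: 62500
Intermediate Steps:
Function('g')(O) = Mul(Rational(1, 9), Pow(O, 2))
Function('x')(S, I) = Mul(Rational(32, 9), S, Pow(I, 2), Add(-1, S)) (Function('x')(S, I) = Mul(-8, Mul(Add(-1, S), Add(0, Mul(Mul(Mul(Rational(1, 9), Pow(I, 2)), S), Add(-2, Mul(-1, 2)))))) = Mul(-8, Mul(Add(-1, S), Add(0, Mul(Mul(Rational(1, 9), S, Pow(I, 2)), Add(-2, -2))))) = Mul(-8, Mul(Add(-1, S), Add(0, Mul(Mul(Rational(1, 9), S, Pow(I, 2)), -4)))) = Mul(-8, Mul(Add(-1, S), Add(0, Mul(Rational(-4, 9), S, Pow(I, 2))))) = Mul(-8, Mul(Add(-1, S), Mul(Rational(-4, 9), S, Pow(I, 2)))) = Mul(-8, Mul(Rational(-4, 9), S, Pow(I, 2), Add(-1, S))) = Mul(Rational(32, 9), S, Pow(I, 2), Add(-1, S)))
Pow(Add(-250, Mul(-8, Function('x')(Add(0, Mul(-1, 0)), -1))), 2) = Pow(Add(-250, Mul(-8, Mul(Rational(32, 9), Add(0, Mul(-1, 0)), Pow(-1, 2), Add(-1, Add(0, Mul(-1, 0)))))), 2) = Pow(Add(-250, Mul(-8, Mul(Rational(32, 9), Add(0, 0), 1, Add(-1, Add(0, 0))))), 2) = Pow(Add(-250, Mul(-8, Mul(Rational(32, 9), 0, 1, Add(-1, 0)))), 2) = Pow(Add(-250, Mul(-8, Mul(Rational(32, 9), 0, 1, -1))), 2) = Pow(Add(-250, Mul(-8, 0)), 2) = Pow(Add(-250, 0), 2) = Pow(-250, 2) = 62500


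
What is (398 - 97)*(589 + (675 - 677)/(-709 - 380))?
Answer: 193068323/1089 ≈ 1.7729e+5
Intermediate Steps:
(398 - 97)*(589 + (675 - 677)/(-709 - 380)) = 301*(589 - 2/(-1089)) = 301*(589 - 2*(-1/1089)) = 301*(589 + 2/1089) = 301*(641423/1089) = 193068323/1089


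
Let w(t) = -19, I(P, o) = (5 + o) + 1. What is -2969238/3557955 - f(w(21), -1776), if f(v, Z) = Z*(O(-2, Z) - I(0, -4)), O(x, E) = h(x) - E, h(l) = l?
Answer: 3732379196174/1185985 ≈ 3.1471e+6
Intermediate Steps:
I(P, o) = 6 + o
O(x, E) = x - E
f(v, Z) = Z*(-4 - Z) (f(v, Z) = Z*((-2 - Z) - (6 - 4)) = Z*((-2 - Z) - 1*2) = Z*((-2 - Z) - 2) = Z*(-4 - Z))
-2969238/3557955 - f(w(21), -1776) = -2969238/3557955 - (-1)*(-1776)*(4 - 1776) = -2969238*1/3557955 - (-1)*(-1776)*(-1772) = -989746/1185985 - 1*(-3147072) = -989746/1185985 + 3147072 = 3732379196174/1185985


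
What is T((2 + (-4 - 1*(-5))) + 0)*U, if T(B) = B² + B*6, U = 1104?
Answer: 29808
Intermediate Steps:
T(B) = B² + 6*B
T((2 + (-4 - 1*(-5))) + 0)*U = (((2 + (-4 - 1*(-5))) + 0)*(6 + ((2 + (-4 - 1*(-5))) + 0)))*1104 = (((2 + (-4 + 5)) + 0)*(6 + ((2 + (-4 + 5)) + 0)))*1104 = (((2 + 1) + 0)*(6 + ((2 + 1) + 0)))*1104 = ((3 + 0)*(6 + (3 + 0)))*1104 = (3*(6 + 3))*1104 = (3*9)*1104 = 27*1104 = 29808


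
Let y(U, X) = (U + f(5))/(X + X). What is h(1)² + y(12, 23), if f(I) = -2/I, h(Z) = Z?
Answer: 144/115 ≈ 1.2522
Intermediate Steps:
y(U, X) = (-⅖ + U)/(2*X) (y(U, X) = (U - 2/5)/(X + X) = (U - 2*⅕)/((2*X)) = (U - ⅖)*(1/(2*X)) = (-⅖ + U)*(1/(2*X)) = (-⅖ + U)/(2*X))
h(1)² + y(12, 23) = 1² + (⅒)*(-2 + 5*12)/23 = 1 + (⅒)*(1/23)*(-2 + 60) = 1 + (⅒)*(1/23)*58 = 1 + 29/115 = 144/115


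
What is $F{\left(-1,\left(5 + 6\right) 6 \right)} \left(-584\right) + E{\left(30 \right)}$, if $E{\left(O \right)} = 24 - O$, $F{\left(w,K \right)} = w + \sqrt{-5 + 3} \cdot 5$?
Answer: $578 - 2920 i \sqrt{2} \approx 578.0 - 4129.5 i$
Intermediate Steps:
$F{\left(w,K \right)} = w + 5 i \sqrt{2}$ ($F{\left(w,K \right)} = w + \sqrt{-2} \cdot 5 = w + i \sqrt{2} \cdot 5 = w + 5 i \sqrt{2}$)
$F{\left(-1,\left(5 + 6\right) 6 \right)} \left(-584\right) + E{\left(30 \right)} = \left(-1 + 5 i \sqrt{2}\right) \left(-584\right) + \left(24 - 30\right) = \left(584 - 2920 i \sqrt{2}\right) + \left(24 - 30\right) = \left(584 - 2920 i \sqrt{2}\right) - 6 = 578 - 2920 i \sqrt{2}$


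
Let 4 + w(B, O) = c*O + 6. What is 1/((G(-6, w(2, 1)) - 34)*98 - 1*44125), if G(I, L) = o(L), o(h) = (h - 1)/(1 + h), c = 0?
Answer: -3/142273 ≈ -2.1086e-5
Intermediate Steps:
w(B, O) = 2 (w(B, O) = -4 + (0*O + 6) = -4 + (0 + 6) = -4 + 6 = 2)
o(h) = (-1 + h)/(1 + h)
G(I, L) = (-1 + L)/(1 + L)
1/((G(-6, w(2, 1)) - 34)*98 - 1*44125) = 1/(((-1 + 2)/(1 + 2) - 34)*98 - 1*44125) = 1/((1/3 - 34)*98 - 44125) = 1/(((⅓)*1 - 34)*98 - 44125) = 1/((⅓ - 34)*98 - 44125) = 1/(-101/3*98 - 44125) = 1/(-9898/3 - 44125) = 1/(-142273/3) = -3/142273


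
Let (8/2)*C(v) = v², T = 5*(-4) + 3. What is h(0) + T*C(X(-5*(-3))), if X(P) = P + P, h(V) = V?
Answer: -3825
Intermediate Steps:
X(P) = 2*P
T = -17 (T = -20 + 3 = -17)
C(v) = v²/4
h(0) + T*C(X(-5*(-3))) = 0 - 17*(2*(-5*(-3)))²/4 = 0 - 17*(2*15)²/4 = 0 - 17*30²/4 = 0 - 17*900/4 = 0 - 17*225 = 0 - 3825 = -3825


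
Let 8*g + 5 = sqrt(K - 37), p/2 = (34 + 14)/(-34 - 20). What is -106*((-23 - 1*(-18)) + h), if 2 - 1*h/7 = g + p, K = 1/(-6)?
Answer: -98527/36 + 371*I*sqrt(1338)/24 ≈ -2736.9 + 565.45*I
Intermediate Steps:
K = -1/6 ≈ -0.16667
p = -16/9 (p = 2*((34 + 14)/(-34 - 20)) = 2*(48/(-54)) = 2*(48*(-1/54)) = 2*(-8/9) = -16/9 ≈ -1.7778)
g = -5/8 + I*sqrt(1338)/48 (g = -5/8 + sqrt(-1/6 - 37)/8 = -5/8 + sqrt(-223/6)/8 = -5/8 + (I*sqrt(1338)/6)/8 = -5/8 + I*sqrt(1338)/48 ≈ -0.625 + 0.76206*I)
h = 2219/72 - 7*I*sqrt(1338)/48 (h = 14 - 7*((-5/8 + I*sqrt(1338)/48) - 16/9) = 14 - 7*(-173/72 + I*sqrt(1338)/48) = 14 + (1211/72 - 7*I*sqrt(1338)/48) = 2219/72 - 7*I*sqrt(1338)/48 ≈ 30.819 - 5.3344*I)
-106*((-23 - 1*(-18)) + h) = -106*((-23 - 1*(-18)) + (2219/72 - 7*I*sqrt(1338)/48)) = -106*((-23 + 18) + (2219/72 - 7*I*sqrt(1338)/48)) = -106*(-5 + (2219/72 - 7*I*sqrt(1338)/48)) = -106*(1859/72 - 7*I*sqrt(1338)/48) = -98527/36 + 371*I*sqrt(1338)/24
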